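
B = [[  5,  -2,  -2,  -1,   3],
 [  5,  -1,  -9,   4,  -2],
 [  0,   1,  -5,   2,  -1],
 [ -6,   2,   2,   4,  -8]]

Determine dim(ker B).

2

Row reduce to echelon form.
R2 ← R2 − R1: [0, 1, -7, 5, -5]
R4 ← R4 + (6/5)·R1: [0, -2/5, -2/5, 14/5, -22/5]
R3 ← R3 − R2: [0, 0, 2, -3, 4]
R4 ← R4 + (2/5)·R2: [0, 0, -16/5, 24/5, -32/5]
R4 ← R4 + (8/5)·R3: [0, 0, 0, 0, 0]
3 nonzero rows, so rank(B) = 3.
B has 5 columns; by rank–nullity, nullity = 5 − 3 = 2.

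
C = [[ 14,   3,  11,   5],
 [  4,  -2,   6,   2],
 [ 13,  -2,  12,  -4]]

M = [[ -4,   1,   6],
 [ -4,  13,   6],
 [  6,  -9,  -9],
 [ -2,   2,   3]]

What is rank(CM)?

2

First compute CM:
[[-12, -36,  18],
 [ 24, -72, -36],
 [ 36, -129, -54]]
Now row reduce the product.
R2 ← R2 + (2)·R1: [0, -144, 0]
R3 ← R3 + (3)·R1: [0, -237, 0]
R3 ← R3 − (79/48)·R2: [0, 0, 0]
2 nonzero rows, so rank(CM) = 2.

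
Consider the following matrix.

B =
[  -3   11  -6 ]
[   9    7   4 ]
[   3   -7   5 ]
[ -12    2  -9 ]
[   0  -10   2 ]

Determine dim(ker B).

0

Row reduce to echelon form.
R2 ← R2 + (3)·R1: [0, 40, -14]
R3 ← R3 + R1: [0, 4, -1]
R4 ← R4 − (4)·R1: [0, -42, 15]
R3 ← R3 − (1/10)·R2: [0, 0, 2/5]
R4 ← R4 + (21/20)·R2: [0, 0, 3/10]
R5 ← R5 + (1/4)·R2: [0, 0, -3/2]
R4 ← R4 − (3/4)·R3: [0, 0, 0]
R5 ← R5 + (15/4)·R3: [0, 0, 0]
3 nonzero rows, so rank(B) = 3.
B has 3 columns; by rank–nullity, nullity = 3 − 3 = 0.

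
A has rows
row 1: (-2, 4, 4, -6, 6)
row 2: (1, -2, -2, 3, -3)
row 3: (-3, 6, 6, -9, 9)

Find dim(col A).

1

Row reduce to echelon form.
R2 ← R2 + (1/2)·R1: [0, 0, 0, 0, 0]
R3 ← R3 − (3/2)·R1: [0, 0, 0, 0, 0]
Echelon form has 1 nonzero row, so rank(A) = 1.
The column space has dimension equal to the rank: 1.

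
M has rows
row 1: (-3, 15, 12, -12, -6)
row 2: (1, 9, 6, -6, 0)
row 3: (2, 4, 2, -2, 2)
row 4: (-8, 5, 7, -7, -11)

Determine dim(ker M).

3

Row reduce to echelon form.
R2 ← R2 + (1/3)·R1: [0, 14, 10, -10, -2]
R3 ← R3 + (2/3)·R1: [0, 14, 10, -10, -2]
R4 ← R4 − (8/3)·R1: [0, -35, -25, 25, 5]
R3 ← R3 − R2: [0, 0, 0, 0, 0]
R4 ← R4 + (5/2)·R2: [0, 0, 0, 0, 0]
2 nonzero rows, so rank(M) = 2.
M has 5 columns; by rank–nullity, nullity = 5 − 2 = 3.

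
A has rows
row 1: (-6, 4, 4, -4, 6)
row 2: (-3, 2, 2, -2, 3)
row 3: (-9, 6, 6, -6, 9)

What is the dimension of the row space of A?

Row reduce to echelon form.
R2 ← R2 − (1/2)·R1: [0, 0, 0, 0, 0]
R3 ← R3 − (3/2)·R1: [0, 0, 0, 0, 0]
Echelon form has 1 nonzero row, so rank(A) = 1.
The row space has dimension equal to the rank: 1.

1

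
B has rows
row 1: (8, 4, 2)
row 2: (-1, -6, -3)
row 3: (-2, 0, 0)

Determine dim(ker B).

1

Row reduce to echelon form.
R2 ← R2 + (1/8)·R1: [0, -11/2, -11/4]
R3 ← R3 + (1/4)·R1: [0, 1, 1/2]
R3 ← R3 + (2/11)·R2: [0, 0, 0]
2 nonzero rows, so rank(B) = 2.
B has 3 columns; by rank–nullity, nullity = 3 − 2 = 1.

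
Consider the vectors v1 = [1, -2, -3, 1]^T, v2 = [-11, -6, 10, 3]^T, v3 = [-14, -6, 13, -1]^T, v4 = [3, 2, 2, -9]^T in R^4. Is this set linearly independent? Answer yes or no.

Form the matrix with these vectors as rows and row reduce.
R2 ← R2 + (11)·R1: [0, -28, -23, 14]
R3 ← R3 + (14)·R1: [0, -34, -29, 13]
R4 ← R4 − (3)·R1: [0, 8, 11, -12]
R3 ← R3 − (17/14)·R2: [0, 0, -15/14, -4]
R4 ← R4 + (2/7)·R2: [0, 0, 31/7, -8]
R4 ← R4 + (62/15)·R3: [0, 0, 0, -368/15]
4 nonzero rows, so the 4 vectors span a space of dimension 4.
Since 4 = 4, the vectors are linearly independent.

yes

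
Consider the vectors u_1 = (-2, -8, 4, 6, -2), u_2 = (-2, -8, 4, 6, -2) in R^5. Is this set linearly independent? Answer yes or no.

Form the matrix with these vectors as rows and row reduce.
R2 ← R2 − R1: [0, 0, 0, 0, 0]
1 nonzero row, so the 2 vectors span a space of dimension 1.
Since 1 < 2, the vectors are linearly dependent.

no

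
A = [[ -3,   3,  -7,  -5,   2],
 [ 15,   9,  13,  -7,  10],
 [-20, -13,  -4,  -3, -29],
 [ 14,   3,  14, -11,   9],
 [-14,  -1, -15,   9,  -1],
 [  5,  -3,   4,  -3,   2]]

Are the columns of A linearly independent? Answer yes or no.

Row reduce A to echelon form.
R2 ← R2 + (5)·R1: [0, 24, -22, -32, 20]
R3 ← R3 − (20/3)·R1: [0, -33, 128/3, 91/3, -127/3]
R4 ← R4 + (14/3)·R1: [0, 17, -56/3, -103/3, 55/3]
R5 ← R5 − (14/3)·R1: [0, -15, 53/3, 97/3, -31/3]
R6 ← R6 + (5/3)·R1: [0, 2, -23/3, -34/3, 16/3]
R3 ← R3 + (11/8)·R2: [0, 0, 149/12, -41/3, -89/6]
R4 ← R4 − (17/24)·R2: [0, 0, -37/12, -35/3, 25/6]
R5 ← R5 + (5/8)·R2: [0, 0, 47/12, 37/3, 13/6]
R6 ← R6 − (1/12)·R2: [0, 0, -35/6, -26/3, 11/3]
R4 ← R4 + (37/149)·R3: [0, 0, 0, -2244/149, 72/149]
R5 ← R5 − (47/149)·R3: [0, 0, 0, 2480/149, 1020/149]
R6 ← R6 + (70/149)·R3: [0, 0, 0, -2248/149, -492/149]
R5 ← R5 + (620/561)·R4: [0, 0, 0, 0, 1380/187]
R6 ← R6 − (562/561)·R4: [0, 0, 0, 0, -708/187]
R6 ← R6 + (59/115)·R5: [0, 0, 0, 0, 0]
5 pivots among 5 columns.
Every column is a pivot column, so the columns are linearly independent.

yes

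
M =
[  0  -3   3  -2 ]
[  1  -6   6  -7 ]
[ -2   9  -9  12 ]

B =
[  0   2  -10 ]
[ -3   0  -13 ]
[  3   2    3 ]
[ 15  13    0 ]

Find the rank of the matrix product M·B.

2

First compute MB:
[[-12, -20,  48],
 [-69, -77,  86],
 [126, 134, -124]]
Now row reduce the product.
R2 ← R2 − (23/4)·R1: [0, 38, -190]
R3 ← R3 + (21/2)·R1: [0, -76, 380]
R3 ← R3 + (2)·R2: [0, 0, 0]
2 nonzero rows, so rank(MB) = 2.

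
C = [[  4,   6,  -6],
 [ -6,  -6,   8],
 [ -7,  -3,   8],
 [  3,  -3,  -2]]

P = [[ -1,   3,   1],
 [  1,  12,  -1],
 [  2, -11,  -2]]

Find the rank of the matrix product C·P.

2

First compute CP:
[[-10, 150,  10],
 [ 16, -178, -16],
 [ 20, -145, -20],
 [-10,  -5,  10]]
Now row reduce the product.
R2 ← R2 + (8/5)·R1: [0, 62, 0]
R3 ← R3 + (2)·R1: [0, 155, 0]
R4 ← R4 − R1: [0, -155, 0]
R3 ← R3 − (5/2)·R2: [0, 0, 0]
R4 ← R4 + (5/2)·R2: [0, 0, 0]
2 nonzero rows, so rank(CP) = 2.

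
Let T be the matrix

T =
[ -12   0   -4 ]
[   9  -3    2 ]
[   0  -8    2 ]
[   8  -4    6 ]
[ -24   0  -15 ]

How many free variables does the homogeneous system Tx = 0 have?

Row reduce to echelon form.
R2 ← R2 + (3/4)·R1: [0, -3, -1]
R4 ← R4 + (2/3)·R1: [0, -4, 10/3]
R5 ← R5 − (2)·R1: [0, 0, -7]
R3 ← R3 − (8/3)·R2: [0, 0, 14/3]
R4 ← R4 − (4/3)·R2: [0, 0, 14/3]
R4 ← R4 − R3: [0, 0, 0]
R5 ← R5 + (3/2)·R3: [0, 0, 0]
3 nonzero rows, so rank(T) = 3.
T has 3 columns; by rank–nullity, nullity = 3 − 3 = 0.

0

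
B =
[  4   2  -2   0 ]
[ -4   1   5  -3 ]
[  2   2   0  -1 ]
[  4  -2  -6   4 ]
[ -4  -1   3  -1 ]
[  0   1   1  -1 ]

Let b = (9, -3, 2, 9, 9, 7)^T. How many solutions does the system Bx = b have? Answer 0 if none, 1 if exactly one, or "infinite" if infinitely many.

Row reduce the augmented matrix [B | b].
R2 ← R2 + R1: [0, 3, 3, -3, 6]
R3 ← R3 − (1/2)·R1: [0, 1, 1, -1, -5/2]
R4 ← R4 − R1: [0, -4, -4, 4, 0]
R5 ← R5 + R1: [0, 1, 1, -1, 18]
R3 ← R3 − (1/3)·R2: [0, 0, 0, 0, -9/2]
R4 ← R4 + (4/3)·R2: [0, 0, 0, 0, 8]
R5 ← R5 − (1/3)·R2: [0, 0, 0, 0, 16]
R6 ← R6 − (1/3)·R2: [0, 0, 0, 0, 5]
R4 ← R4 + (16/9)·R3: [0, 0, 0, 0, 0]
R5 ← R5 + (32/9)·R3: [0, 0, 0, 0, 0]
R6 ← R6 + (10/9)·R3: [0, 0, 0, 0, 0]
The echelon form has 3 nonzero rows; the last pivot sits in the augmented column, so rank(B) = 2 but rank([B|b]) = 3.
Since the ranks differ, the system is inconsistent.
It has no solutions.

0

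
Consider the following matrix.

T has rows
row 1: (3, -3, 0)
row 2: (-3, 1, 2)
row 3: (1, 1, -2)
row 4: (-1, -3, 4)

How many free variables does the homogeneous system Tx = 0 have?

1

Row reduce to echelon form.
R2 ← R2 + R1: [0, -2, 2]
R3 ← R3 − (1/3)·R1: [0, 2, -2]
R4 ← R4 + (1/3)·R1: [0, -4, 4]
R3 ← R3 + R2: [0, 0, 0]
R4 ← R4 − (2)·R2: [0, 0, 0]
2 nonzero rows, so rank(T) = 2.
T has 3 columns; by rank–nullity, nullity = 3 − 2 = 1.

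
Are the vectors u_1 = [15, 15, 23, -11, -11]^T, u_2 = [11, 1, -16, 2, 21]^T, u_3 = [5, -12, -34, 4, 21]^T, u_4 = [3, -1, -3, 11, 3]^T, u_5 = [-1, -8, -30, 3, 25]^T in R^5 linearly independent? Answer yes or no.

yes

Form the matrix with these vectors as rows and row reduce.
R2 ← R2 − (11/15)·R1: [0, -10, -493/15, 151/15, 436/15]
R3 ← R3 − (1/3)·R1: [0, -17, -125/3, 23/3, 74/3]
R4 ← R4 − (1/5)·R1: [0, -4, -38/5, 66/5, 26/5]
R5 ← R5 + (1/15)·R1: [0, -7, -427/15, 34/15, 364/15]
R3 ← R3 − (17/10)·R2: [0, 0, 2131/150, -1417/150, -1856/75]
R4 ← R4 − (2/5)·R2: [0, 0, 416/75, 688/75, -482/75]
R5 ← R5 − (7/10)·R2: [0, 0, -273/50, -239/50, 98/25]
R4 ← R4 − (832/2131)·R3: [0, 0, 0, 27408/2131, 6894/2131]
R5 ← R5 + (819/2131)·R3: [0, 0, 0, -17923/2131, -11914/2131]
R5 ← R5 + (17923/27408)·R4: [0, 0, 0, 0, -15875/4568]
5 nonzero rows, so the 5 vectors span a space of dimension 5.
Since 5 = 5, the vectors are linearly independent.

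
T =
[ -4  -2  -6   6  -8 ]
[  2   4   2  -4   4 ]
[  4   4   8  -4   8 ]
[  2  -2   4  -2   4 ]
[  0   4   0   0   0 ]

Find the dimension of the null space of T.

Row reduce to echelon form.
R2 ← R2 + (1/2)·R1: [0, 3, -1, -1, 0]
R3 ← R3 + R1: [0, 2, 2, 2, 0]
R4 ← R4 + (1/2)·R1: [0, -3, 1, 1, 0]
R3 ← R3 − (2/3)·R2: [0, 0, 8/3, 8/3, 0]
R4 ← R4 + R2: [0, 0, 0, 0, 0]
R5 ← R5 − (4/3)·R2: [0, 0, 4/3, 4/3, 0]
R5 ← R5 − (1/2)·R3: [0, 0, 0, 0, 0]
3 nonzero rows, so rank(T) = 3.
T has 5 columns; by rank–nullity, nullity = 5 − 3 = 2.

2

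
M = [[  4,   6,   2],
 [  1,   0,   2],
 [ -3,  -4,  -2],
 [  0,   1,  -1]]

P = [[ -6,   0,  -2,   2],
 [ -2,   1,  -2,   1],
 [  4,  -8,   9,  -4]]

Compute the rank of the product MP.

First compute MP:
[[-28, -10,  -2,   6],
 [  2, -16,  16,  -6],
 [ 18,  12,  -4,  -2],
 [ -6,   9, -11,   5]]
Now row reduce the product.
R2 ← R2 + (1/14)·R1: [0, -117/7, 111/7, -39/7]
R3 ← R3 + (9/14)·R1: [0, 39/7, -37/7, 13/7]
R4 ← R4 − (3/14)·R1: [0, 78/7, -74/7, 26/7]
R3 ← R3 + (1/3)·R2: [0, 0, 0, 0]
R4 ← R4 + (2/3)·R2: [0, 0, 0, 0]
2 nonzero rows, so rank(MP) = 2.

2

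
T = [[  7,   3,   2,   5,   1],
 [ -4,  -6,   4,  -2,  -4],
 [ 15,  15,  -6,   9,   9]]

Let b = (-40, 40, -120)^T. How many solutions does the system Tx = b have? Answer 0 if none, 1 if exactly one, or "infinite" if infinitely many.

infinite

Row reduce the augmented matrix [T | b].
R2 ← R2 + (4/7)·R1: [0, -30/7, 36/7, 6/7, -24/7, 120/7]
R3 ← R3 − (15/7)·R1: [0, 60/7, -72/7, -12/7, 48/7, -240/7]
R3 ← R3 + (2)·R2: [0, 0, 0, 0, 0, 0]
The echelon form has 2 nonzero rows, and every pivot lies in the first 5 columns, so rank(T) = rank([T|b]) = 2.
The system is consistent.
rank = 2 < 5 unknowns, so there are infinitely many solutions.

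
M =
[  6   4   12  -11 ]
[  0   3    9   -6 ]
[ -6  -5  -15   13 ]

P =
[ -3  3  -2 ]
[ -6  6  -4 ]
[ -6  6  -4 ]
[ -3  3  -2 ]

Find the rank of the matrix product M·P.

First compute MP:
[[-81,  81, -54],
 [-54,  54, -36],
 [ 99, -99,  66]]
Now row reduce the product.
R2 ← R2 − (2/3)·R1: [0, 0, 0]
R3 ← R3 + (11/9)·R1: [0, 0, 0]
1 nonzero row, so rank(MP) = 1.

1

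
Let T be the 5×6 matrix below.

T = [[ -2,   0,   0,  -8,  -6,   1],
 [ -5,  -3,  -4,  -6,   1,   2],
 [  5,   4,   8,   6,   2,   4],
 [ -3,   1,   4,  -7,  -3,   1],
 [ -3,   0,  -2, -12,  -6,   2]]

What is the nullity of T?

Row reduce to echelon form.
R2 ← R2 − (5/2)·R1: [0, -3, -4, 14, 16, -1/2]
R3 ← R3 + (5/2)·R1: [0, 4, 8, -14, -13, 13/2]
R4 ← R4 − (3/2)·R1: [0, 1, 4, 5, 6, -1/2]
R5 ← R5 − (3/2)·R1: [0, 0, -2, 0, 3, 1/2]
R3 ← R3 + (4/3)·R2: [0, 0, 8/3, 14/3, 25/3, 35/6]
R4 ← R4 + (1/3)·R2: [0, 0, 8/3, 29/3, 34/3, -2/3]
R4 ← R4 − R3: [0, 0, 0, 5, 3, -13/2]
R5 ← R5 + (3/4)·R3: [0, 0, 0, 7/2, 37/4, 39/8]
R5 ← R5 − (7/10)·R4: [0, 0, 0, 0, 143/20, 377/40]
5 nonzero rows, so rank(T) = 5.
T has 6 columns; by rank–nullity, nullity = 6 − 5 = 1.

1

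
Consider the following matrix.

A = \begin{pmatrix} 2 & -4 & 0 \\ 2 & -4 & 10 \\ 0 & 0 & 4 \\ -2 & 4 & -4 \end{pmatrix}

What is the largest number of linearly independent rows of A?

Row reduce to echelon form.
R2 ← R2 − R1: [0, 0, 10]
R4 ← R4 + R1: [0, 0, -4]
R3 ← R3 − (2/5)·R2: [0, 0, 0]
R4 ← R4 + (2/5)·R2: [0, 0, 0]
Echelon form has 2 nonzero rows, so rank(A) = 2.
The rank gives the maximum number of linearly independent rows: 2.

2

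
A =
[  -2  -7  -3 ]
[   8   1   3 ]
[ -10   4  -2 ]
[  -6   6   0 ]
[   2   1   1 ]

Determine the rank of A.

Row reduce to echelon form.
R2 ← R2 + (4)·R1: [0, -27, -9]
R3 ← R3 − (5)·R1: [0, 39, 13]
R4 ← R4 − (3)·R1: [0, 27, 9]
R5 ← R5 + R1: [0, -6, -2]
R3 ← R3 + (13/9)·R2: [0, 0, 0]
R4 ← R4 + R2: [0, 0, 0]
R5 ← R5 − (2/9)·R2: [0, 0, 0]
Echelon form has 2 nonzero rows, so rank(A) = 2.

2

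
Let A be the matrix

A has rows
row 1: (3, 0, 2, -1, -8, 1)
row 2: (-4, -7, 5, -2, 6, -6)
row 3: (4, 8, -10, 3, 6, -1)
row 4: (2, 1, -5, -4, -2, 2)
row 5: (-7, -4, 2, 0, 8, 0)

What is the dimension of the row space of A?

5

Row reduce to echelon form.
R2 ← R2 + (4/3)·R1: [0, -7, 23/3, -10/3, -14/3, -14/3]
R3 ← R3 − (4/3)·R1: [0, 8, -38/3, 13/3, 50/3, -7/3]
R4 ← R4 − (2/3)·R1: [0, 1, -19/3, -10/3, 10/3, 4/3]
R5 ← R5 + (7/3)·R1: [0, -4, 20/3, -7/3, -32/3, 7/3]
R3 ← R3 + (8/7)·R2: [0, 0, -82/21, 11/21, 34/3, -23/3]
R4 ← R4 + (1/7)·R2: [0, 0, -110/21, -80/21, 8/3, 2/3]
R5 ← R5 − (4/7)·R2: [0, 0, 16/7, -3/7, -8, 5]
R4 ← R4 − (55/41)·R3: [0, 0, 0, -185/41, -514/41, 449/41]
R5 ← R5 + (24/41)·R3: [0, 0, 0, -5/41, -56/41, 21/41]
R5 ← R5 − (1/37)·R4: [0, 0, 0, 0, -38/37, 8/37]
Echelon form has 5 nonzero rows, so rank(A) = 5.
The row space has dimension equal to the rank: 5.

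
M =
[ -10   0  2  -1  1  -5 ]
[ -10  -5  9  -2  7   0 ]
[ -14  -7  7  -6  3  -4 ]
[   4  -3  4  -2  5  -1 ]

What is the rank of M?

Row reduce to echelon form.
R2 ← R2 − R1: [0, -5, 7, -1, 6, 5]
R3 ← R3 − (7/5)·R1: [0, -7, 21/5, -23/5, 8/5, 3]
R4 ← R4 + (2/5)·R1: [0, -3, 24/5, -12/5, 27/5, -3]
R3 ← R3 − (7/5)·R2: [0, 0, -28/5, -16/5, -34/5, -4]
R4 ← R4 − (3/5)·R2: [0, 0, 3/5, -9/5, 9/5, -6]
R4 ← R4 + (3/28)·R3: [0, 0, 0, -15/7, 15/14, -45/7]
Echelon form has 4 nonzero rows, so rank(M) = 4.

4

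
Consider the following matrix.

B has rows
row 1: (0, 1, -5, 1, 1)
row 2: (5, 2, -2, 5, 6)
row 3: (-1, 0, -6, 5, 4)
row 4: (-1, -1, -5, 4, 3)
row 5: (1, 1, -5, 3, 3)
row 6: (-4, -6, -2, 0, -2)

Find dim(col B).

4

Row reduce to echelon form.
Swap R1 ↔ R2
R3 ← R3 + (1/5)·R1: [0, 2/5, -32/5, 6, 26/5]
R4 ← R4 + (1/5)·R1: [0, -3/5, -27/5, 5, 21/5]
R5 ← R5 − (1/5)·R1: [0, 3/5, -23/5, 2, 9/5]
R6 ← R6 + (4/5)·R1: [0, -22/5, -18/5, 4, 14/5]
R3 ← R3 − (2/5)·R2: [0, 0, -22/5, 28/5, 24/5]
R4 ← R4 + (3/5)·R2: [0, 0, -42/5, 28/5, 24/5]
R5 ← R5 − (3/5)·R2: [0, 0, -8/5, 7/5, 6/5]
R6 ← R6 + (22/5)·R2: [0, 0, -128/5, 42/5, 36/5]
R4 ← R4 − (21/11)·R3: [0, 0, 0, -56/11, -48/11]
R5 ← R5 − (4/11)·R3: [0, 0, 0, -7/11, -6/11]
R6 ← R6 − (64/11)·R3: [0, 0, 0, -266/11, -228/11]
R5 ← R5 − (1/8)·R4: [0, 0, 0, 0, 0]
R6 ← R6 − (19/4)·R4: [0, 0, 0, 0, 0]
Echelon form has 4 nonzero rows, so rank(B) = 4.
The column space has dimension equal to the rank: 4.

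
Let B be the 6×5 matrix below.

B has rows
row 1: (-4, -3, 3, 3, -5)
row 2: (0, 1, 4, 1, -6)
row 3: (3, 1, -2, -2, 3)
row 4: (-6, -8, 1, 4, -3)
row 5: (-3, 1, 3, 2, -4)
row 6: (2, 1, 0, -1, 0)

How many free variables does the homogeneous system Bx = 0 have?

Row reduce to echelon form.
R3 ← R3 + (3/4)·R1: [0, -5/4, 1/4, 1/4, -3/4]
R4 ← R4 − (3/2)·R1: [0, -7/2, -7/2, -1/2, 9/2]
R5 ← R5 − (3/4)·R1: [0, 13/4, 3/4, -1/4, -1/4]
R6 ← R6 + (1/2)·R1: [0, -1/2, 3/2, 1/2, -5/2]
R3 ← R3 + (5/4)·R2: [0, 0, 21/4, 3/2, -33/4]
R4 ← R4 + (7/2)·R2: [0, 0, 21/2, 3, -33/2]
R5 ← R5 − (13/4)·R2: [0, 0, -49/4, -7/2, 77/4]
R6 ← R6 + (1/2)·R2: [0, 0, 7/2, 1, -11/2]
R4 ← R4 − (2)·R3: [0, 0, 0, 0, 0]
R5 ← R5 + (7/3)·R3: [0, 0, 0, 0, 0]
R6 ← R6 − (2/3)·R3: [0, 0, 0, 0, 0]
3 nonzero rows, so rank(B) = 3.
B has 5 columns; by rank–nullity, nullity = 5 − 3 = 2.

2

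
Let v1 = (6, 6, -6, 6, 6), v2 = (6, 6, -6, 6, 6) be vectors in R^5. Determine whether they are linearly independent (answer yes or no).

Form the matrix with these vectors as rows and row reduce.
R2 ← R2 − R1: [0, 0, 0, 0, 0]
1 nonzero row, so the 2 vectors span a space of dimension 1.
Since 1 < 2, the vectors are linearly dependent.

no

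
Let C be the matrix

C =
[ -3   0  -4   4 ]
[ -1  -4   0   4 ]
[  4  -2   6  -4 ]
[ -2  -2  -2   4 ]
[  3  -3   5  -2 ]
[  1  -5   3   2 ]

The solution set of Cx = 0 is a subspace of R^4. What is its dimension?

2

Row reduce to echelon form.
R2 ← R2 − (1/3)·R1: [0, -4, 4/3, 8/3]
R3 ← R3 + (4/3)·R1: [0, -2, 2/3, 4/3]
R4 ← R4 − (2/3)·R1: [0, -2, 2/3, 4/3]
R5 ← R5 + R1: [0, -3, 1, 2]
R6 ← R6 + (1/3)·R1: [0, -5, 5/3, 10/3]
R3 ← R3 − (1/2)·R2: [0, 0, 0, 0]
R4 ← R4 − (1/2)·R2: [0, 0, 0, 0]
R5 ← R5 − (3/4)·R2: [0, 0, 0, 0]
R6 ← R6 − (5/4)·R2: [0, 0, 0, 0]
2 nonzero rows, so rank(C) = 2.
C has 4 columns; by rank–nullity, nullity = 4 − 2 = 2.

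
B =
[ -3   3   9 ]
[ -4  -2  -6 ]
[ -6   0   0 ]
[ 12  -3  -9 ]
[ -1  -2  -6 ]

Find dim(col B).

2

Row reduce to echelon form.
R2 ← R2 − (4/3)·R1: [0, -6, -18]
R3 ← R3 − (2)·R1: [0, -6, -18]
R4 ← R4 + (4)·R1: [0, 9, 27]
R5 ← R5 − (1/3)·R1: [0, -3, -9]
R3 ← R3 − R2: [0, 0, 0]
R4 ← R4 + (3/2)·R2: [0, 0, 0]
R5 ← R5 − (1/2)·R2: [0, 0, 0]
Echelon form has 2 nonzero rows, so rank(B) = 2.
The column space has dimension equal to the rank: 2.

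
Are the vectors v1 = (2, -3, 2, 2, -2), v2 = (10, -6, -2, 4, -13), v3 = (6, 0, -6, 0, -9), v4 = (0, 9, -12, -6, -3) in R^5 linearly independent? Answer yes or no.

Form the matrix with these vectors as rows and row reduce.
R2 ← R2 − (5)·R1: [0, 9, -12, -6, -3]
R3 ← R3 − (3)·R1: [0, 9, -12, -6, -3]
R3 ← R3 − R2: [0, 0, 0, 0, 0]
R4 ← R4 − R2: [0, 0, 0, 0, 0]
2 nonzero rows, so the 4 vectors span a space of dimension 2.
Since 2 < 4, the vectors are linearly dependent.

no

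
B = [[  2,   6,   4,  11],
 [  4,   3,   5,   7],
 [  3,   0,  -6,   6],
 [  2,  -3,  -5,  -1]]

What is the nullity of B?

Row reduce to echelon form.
R2 ← R2 − (2)·R1: [0, -9, -3, -15]
R3 ← R3 − (3/2)·R1: [0, -9, -12, -21/2]
R4 ← R4 − R1: [0, -9, -9, -12]
R3 ← R3 − R2: [0, 0, -9, 9/2]
R4 ← R4 − R2: [0, 0, -6, 3]
R4 ← R4 − (2/3)·R3: [0, 0, 0, 0]
3 nonzero rows, so rank(B) = 3.
B has 4 columns; by rank–nullity, nullity = 4 − 3 = 1.

1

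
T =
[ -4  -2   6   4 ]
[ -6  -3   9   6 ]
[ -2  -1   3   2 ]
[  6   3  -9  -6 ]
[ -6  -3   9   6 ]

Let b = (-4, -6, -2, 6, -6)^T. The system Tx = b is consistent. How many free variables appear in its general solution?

3

Row reduce the augmented matrix [T | b].
R2 ← R2 − (3/2)·R1: [0, 0, 0, 0, 0]
R3 ← R3 − (1/2)·R1: [0, 0, 0, 0, 0]
R4 ← R4 + (3/2)·R1: [0, 0, 0, 0, 0]
R5 ← R5 − (3/2)·R1: [0, 0, 0, 0, 0]
The echelon form has 1 nonzero rows, and every pivot lies in the first 4 columns, so rank(T) = rank([T|b]) = 1.
The system is consistent.
Free variables = (unknowns) − (rank) = 4 − 1 = 3.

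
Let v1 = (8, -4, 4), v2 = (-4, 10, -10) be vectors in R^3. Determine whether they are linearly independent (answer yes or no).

Form the matrix with these vectors as rows and row reduce.
R2 ← R2 + (1/2)·R1: [0, 8, -8]
2 nonzero rows, so the 2 vectors span a space of dimension 2.
Since 2 = 2, the vectors are linearly independent.

yes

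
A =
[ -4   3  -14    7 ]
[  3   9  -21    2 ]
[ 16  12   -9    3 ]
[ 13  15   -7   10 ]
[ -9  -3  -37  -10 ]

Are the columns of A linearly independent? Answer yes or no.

yes

Row reduce A to echelon form.
R2 ← R2 + (3/4)·R1: [0, 45/4, -63/2, 29/4]
R3 ← R3 + (4)·R1: [0, 24, -65, 31]
R4 ← R4 + (13/4)·R1: [0, 99/4, -105/2, 131/4]
R5 ← R5 − (9/4)·R1: [0, -39/4, -11/2, -103/4]
R3 ← R3 − (32/15)·R2: [0, 0, 11/5, 233/15]
R4 ← R4 − (11/5)·R2: [0, 0, 84/5, 84/5]
R5 ← R5 + (13/15)·R2: [0, 0, -164/5, -292/15]
R4 ← R4 − (84/11)·R3: [0, 0, 0, -1120/11]
R5 ← R5 + (164/11)·R3: [0, 0, 0, 7000/33]
R5 ← R5 + (25/12)·R4: [0, 0, 0, 0]
4 pivots among 4 columns.
Every column is a pivot column, so the columns are linearly independent.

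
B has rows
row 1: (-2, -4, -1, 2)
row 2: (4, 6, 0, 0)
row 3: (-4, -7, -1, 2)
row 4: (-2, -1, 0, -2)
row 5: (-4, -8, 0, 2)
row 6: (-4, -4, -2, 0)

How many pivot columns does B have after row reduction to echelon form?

3

Row reduce to echelon form.
R2 ← R2 + (2)·R1: [0, -2, -2, 4]
R3 ← R3 − (2)·R1: [0, 1, 1, -2]
R4 ← R4 − R1: [0, 3, 1, -4]
R5 ← R5 − (2)·R1: [0, 0, 2, -2]
R6 ← R6 − (2)·R1: [0, 4, 0, -4]
R3 ← R3 + (1/2)·R2: [0, 0, 0, 0]
R4 ← R4 + (3/2)·R2: [0, 0, -2, 2]
R6 ← R6 + (2)·R2: [0, 0, -4, 4]
Swap R3 ↔ R4
R5 ← R5 + R3: [0, 0, 0, 0]
R6 ← R6 − (2)·R3: [0, 0, 0, 0]
Echelon form has 3 nonzero rows, so rank(B) = 3.
Each nonzero row contributes one pivot column: 3 pivot columns.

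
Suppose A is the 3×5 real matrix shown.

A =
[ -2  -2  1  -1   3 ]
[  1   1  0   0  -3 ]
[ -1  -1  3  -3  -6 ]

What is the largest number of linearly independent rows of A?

Row reduce to echelon form.
R2 ← R2 + (1/2)·R1: [0, 0, 1/2, -1/2, -3/2]
R3 ← R3 − (1/2)·R1: [0, 0, 5/2, -5/2, -15/2]
R3 ← R3 − (5)·R2: [0, 0, 0, 0, 0]
Echelon form has 2 nonzero rows, so rank(A) = 2.
The rank gives the maximum number of linearly independent rows: 2.

2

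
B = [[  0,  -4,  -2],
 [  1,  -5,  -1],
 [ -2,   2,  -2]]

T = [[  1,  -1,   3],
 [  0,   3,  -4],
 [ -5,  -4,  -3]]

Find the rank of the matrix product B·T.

First compute BT:
[[ 10,  -4,  22],
 [  6, -12,  26],
 [  8,  16,  -8]]
Now row reduce the product.
R2 ← R2 − (3/5)·R1: [0, -48/5, 64/5]
R3 ← R3 − (4/5)·R1: [0, 96/5, -128/5]
R3 ← R3 + (2)·R2: [0, 0, 0]
2 nonzero rows, so rank(BT) = 2.

2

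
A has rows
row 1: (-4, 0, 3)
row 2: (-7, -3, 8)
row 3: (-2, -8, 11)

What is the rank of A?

3

Row reduce to echelon form.
R2 ← R2 − (7/4)·R1: [0, -3, 11/4]
R3 ← R3 − (1/2)·R1: [0, -8, 19/2]
R3 ← R3 − (8/3)·R2: [0, 0, 13/6]
Echelon form has 3 nonzero rows, so rank(A) = 3.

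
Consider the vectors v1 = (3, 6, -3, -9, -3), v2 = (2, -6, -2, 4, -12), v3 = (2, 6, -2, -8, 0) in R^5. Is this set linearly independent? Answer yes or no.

Form the matrix with these vectors as rows and row reduce.
R2 ← R2 − (2/3)·R1: [0, -10, 0, 10, -10]
R3 ← R3 − (2/3)·R1: [0, 2, 0, -2, 2]
R3 ← R3 + (1/5)·R2: [0, 0, 0, 0, 0]
2 nonzero rows, so the 3 vectors span a space of dimension 2.
Since 2 < 3, the vectors are linearly dependent.

no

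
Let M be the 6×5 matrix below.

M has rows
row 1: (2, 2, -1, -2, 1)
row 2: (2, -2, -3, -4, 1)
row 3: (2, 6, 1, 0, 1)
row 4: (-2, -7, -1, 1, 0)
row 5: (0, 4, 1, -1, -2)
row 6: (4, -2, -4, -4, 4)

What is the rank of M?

Row reduce to echelon form.
R2 ← R2 − R1: [0, -4, -2, -2, 0]
R3 ← R3 − R1: [0, 4, 2, 2, 0]
R4 ← R4 + R1: [0, -5, -2, -1, 1]
R6 ← R6 − (2)·R1: [0, -6, -2, 0, 2]
R3 ← R3 + R2: [0, 0, 0, 0, 0]
R4 ← R4 − (5/4)·R2: [0, 0, 1/2, 3/2, 1]
R5 ← R5 + R2: [0, 0, -1, -3, -2]
R6 ← R6 − (3/2)·R2: [0, 0, 1, 3, 2]
Swap R3 ↔ R4
R5 ← R5 + (2)·R3: [0, 0, 0, 0, 0]
R6 ← R6 − (2)·R3: [0, 0, 0, 0, 0]
Echelon form has 3 nonzero rows, so rank(M) = 3.

3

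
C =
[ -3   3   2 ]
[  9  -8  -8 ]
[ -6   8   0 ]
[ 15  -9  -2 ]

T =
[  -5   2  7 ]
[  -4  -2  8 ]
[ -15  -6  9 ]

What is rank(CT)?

First compute CT:
[[-27, -24,  21],
 [107,  82, -73],
 [ -2, -28,  22],
 [ -9,  60,  15]]
Now row reduce the product.
R2 ← R2 + (107/27)·R1: [0, -118/9, 92/9]
R3 ← R3 − (2/27)·R1: [0, -236/9, 184/9]
R4 ← R4 − (1/3)·R1: [0, 68, 8]
R3 ← R3 − (2)·R2: [0, 0, 0]
R4 ← R4 + (306/59)·R2: [0, 0, 3600/59]
Swap R3 ↔ R4
3 nonzero rows, so rank(CT) = 3.

3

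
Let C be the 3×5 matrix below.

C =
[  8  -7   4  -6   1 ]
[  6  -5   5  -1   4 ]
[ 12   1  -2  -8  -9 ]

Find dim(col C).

Row reduce to echelon form.
R2 ← R2 − (3/4)·R1: [0, 1/4, 2, 7/2, 13/4]
R3 ← R3 − (3/2)·R1: [0, 23/2, -8, 1, -21/2]
R3 ← R3 − (46)·R2: [0, 0, -100, -160, -160]
Echelon form has 3 nonzero rows, so rank(C) = 3.
The column space has dimension equal to the rank: 3.

3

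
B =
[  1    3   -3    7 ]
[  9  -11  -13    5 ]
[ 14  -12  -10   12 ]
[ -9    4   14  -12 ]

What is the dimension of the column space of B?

Row reduce to echelon form.
R2 ← R2 − (9)·R1: [0, -38, 14, -58]
R3 ← R3 − (14)·R1: [0, -54, 32, -86]
R4 ← R4 + (9)·R1: [0, 31, -13, 51]
R3 ← R3 − (27/19)·R2: [0, 0, 230/19, -68/19]
R4 ← R4 + (31/38)·R2: [0, 0, -30/19, 70/19]
R4 ← R4 + (3/23)·R3: [0, 0, 0, 74/23]
Echelon form has 4 nonzero rows, so rank(B) = 4.
The column space has dimension equal to the rank: 4.

4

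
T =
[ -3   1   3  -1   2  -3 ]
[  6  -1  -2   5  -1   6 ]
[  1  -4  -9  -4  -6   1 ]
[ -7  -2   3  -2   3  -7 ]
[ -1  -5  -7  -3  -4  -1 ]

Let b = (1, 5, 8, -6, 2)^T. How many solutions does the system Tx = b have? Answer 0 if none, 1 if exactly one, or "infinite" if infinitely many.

0

Row reduce the augmented matrix [T | b].
R2 ← R2 + (2)·R1: [0, 1, 4, 3, 3, 0, 7]
R3 ← R3 + (1/3)·R1: [0, -11/3, -8, -13/3, -16/3, 0, 25/3]
R4 ← R4 − (7/3)·R1: [0, -13/3, -4, 1/3, -5/3, 0, -25/3]
R5 ← R5 − (1/3)·R1: [0, -16/3, -8, -8/3, -14/3, 0, 5/3]
R3 ← R3 + (11/3)·R2: [0, 0, 20/3, 20/3, 17/3, 0, 34]
R4 ← R4 + (13/3)·R2: [0, 0, 40/3, 40/3, 34/3, 0, 22]
R5 ← R5 + (16/3)·R2: [0, 0, 40/3, 40/3, 34/3, 0, 39]
R4 ← R4 − (2)·R3: [0, 0, 0, 0, 0, 0, -46]
R5 ← R5 − (2)·R3: [0, 0, 0, 0, 0, 0, -29]
R5 ← R5 − (29/46)·R4: [0, 0, 0, 0, 0, 0, 0]
The echelon form has 4 nonzero rows; the last pivot sits in the augmented column, so rank(T) = 3 but rank([T|b]) = 4.
Since the ranks differ, the system is inconsistent.
It has no solutions.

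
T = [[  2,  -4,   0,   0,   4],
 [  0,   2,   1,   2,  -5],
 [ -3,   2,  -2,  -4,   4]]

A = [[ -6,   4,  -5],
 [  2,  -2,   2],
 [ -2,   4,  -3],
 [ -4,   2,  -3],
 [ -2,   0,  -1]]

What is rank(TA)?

2

First compute TA:
[[-28,  16, -22],
 [  4,   4,   0],
 [ 34, -32,  33]]
Now row reduce the product.
R2 ← R2 + (1/7)·R1: [0, 44/7, -22/7]
R3 ← R3 + (17/14)·R1: [0, -88/7, 44/7]
R3 ← R3 + (2)·R2: [0, 0, 0]
2 nonzero rows, so rank(TA) = 2.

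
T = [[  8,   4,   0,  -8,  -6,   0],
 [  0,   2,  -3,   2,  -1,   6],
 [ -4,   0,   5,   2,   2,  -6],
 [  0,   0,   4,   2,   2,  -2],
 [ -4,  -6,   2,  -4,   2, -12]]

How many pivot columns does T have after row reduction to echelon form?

Row reduce to echelon form.
R3 ← R3 + (1/2)·R1: [0, 2, 5, -2, -1, -6]
R5 ← R5 + (1/2)·R1: [0, -4, 2, -8, -1, -12]
R3 ← R3 − R2: [0, 0, 8, -4, 0, -12]
R5 ← R5 + (2)·R2: [0, 0, -4, -4, -3, 0]
R4 ← R4 − (1/2)·R3: [0, 0, 0, 4, 2, 4]
R5 ← R5 + (1/2)·R3: [0, 0, 0, -6, -3, -6]
R5 ← R5 + (3/2)·R4: [0, 0, 0, 0, 0, 0]
Echelon form has 4 nonzero rows, so rank(T) = 4.
Each nonzero row contributes one pivot column: 4 pivot columns.

4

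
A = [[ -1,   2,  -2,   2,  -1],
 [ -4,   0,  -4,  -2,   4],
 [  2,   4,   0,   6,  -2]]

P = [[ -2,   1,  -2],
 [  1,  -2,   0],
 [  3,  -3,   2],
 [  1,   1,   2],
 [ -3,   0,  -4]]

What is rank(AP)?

2

First compute AP:
[[  3,   3,   6],
 [-18,   6, -20],
 [ 12,   0,  16]]
Now row reduce the product.
R2 ← R2 + (6)·R1: [0, 24, 16]
R3 ← R3 − (4)·R1: [0, -12, -8]
R3 ← R3 + (1/2)·R2: [0, 0, 0]
2 nonzero rows, so rank(AP) = 2.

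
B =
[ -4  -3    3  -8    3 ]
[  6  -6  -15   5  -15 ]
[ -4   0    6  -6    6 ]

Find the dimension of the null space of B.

Row reduce to echelon form.
R2 ← R2 + (3/2)·R1: [0, -21/2, -21/2, -7, -21/2]
R3 ← R3 − R1: [0, 3, 3, 2, 3]
R3 ← R3 + (2/7)·R2: [0, 0, 0, 0, 0]
2 nonzero rows, so rank(B) = 2.
B has 5 columns; by rank–nullity, nullity = 5 − 2 = 3.

3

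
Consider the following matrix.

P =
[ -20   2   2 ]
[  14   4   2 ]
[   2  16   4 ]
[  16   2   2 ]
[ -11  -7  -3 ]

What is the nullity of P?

0

Row reduce to echelon form.
R2 ← R2 + (7/10)·R1: [0, 27/5, 17/5]
R3 ← R3 + (1/10)·R1: [0, 81/5, 21/5]
R4 ← R4 + (4/5)·R1: [0, 18/5, 18/5]
R5 ← R5 − (11/20)·R1: [0, -81/10, -41/10]
R3 ← R3 − (3)·R2: [0, 0, -6]
R4 ← R4 − (2/3)·R2: [0, 0, 4/3]
R5 ← R5 + (3/2)·R2: [0, 0, 1]
R4 ← R4 + (2/9)·R3: [0, 0, 0]
R5 ← R5 + (1/6)·R3: [0, 0, 0]
3 nonzero rows, so rank(P) = 3.
P has 3 columns; by rank–nullity, nullity = 3 − 3 = 0.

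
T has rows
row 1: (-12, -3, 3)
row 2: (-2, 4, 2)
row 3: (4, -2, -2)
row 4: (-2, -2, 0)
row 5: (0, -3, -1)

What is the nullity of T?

1

Row reduce to echelon form.
R2 ← R2 − (1/6)·R1: [0, 9/2, 3/2]
R3 ← R3 + (1/3)·R1: [0, -3, -1]
R4 ← R4 − (1/6)·R1: [0, -3/2, -1/2]
R3 ← R3 + (2/3)·R2: [0, 0, 0]
R4 ← R4 + (1/3)·R2: [0, 0, 0]
R5 ← R5 + (2/3)·R2: [0, 0, 0]
2 nonzero rows, so rank(T) = 2.
T has 3 columns; by rank–nullity, nullity = 3 − 2 = 1.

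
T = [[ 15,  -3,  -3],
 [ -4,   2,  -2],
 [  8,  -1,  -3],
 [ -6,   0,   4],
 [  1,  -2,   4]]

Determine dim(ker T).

Row reduce to echelon form.
R2 ← R2 + (4/15)·R1: [0, 6/5, -14/5]
R3 ← R3 − (8/15)·R1: [0, 3/5, -7/5]
R4 ← R4 + (2/5)·R1: [0, -6/5, 14/5]
R5 ← R5 − (1/15)·R1: [0, -9/5, 21/5]
R3 ← R3 − (1/2)·R2: [0, 0, 0]
R4 ← R4 + R2: [0, 0, 0]
R5 ← R5 + (3/2)·R2: [0, 0, 0]
2 nonzero rows, so rank(T) = 2.
T has 3 columns; by rank–nullity, nullity = 3 − 2 = 1.

1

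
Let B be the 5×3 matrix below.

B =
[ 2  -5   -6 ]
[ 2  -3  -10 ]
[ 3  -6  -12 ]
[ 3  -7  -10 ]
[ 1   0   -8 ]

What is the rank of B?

Row reduce to echelon form.
R2 ← R2 − R1: [0, 2, -4]
R3 ← R3 − (3/2)·R1: [0, 3/2, -3]
R4 ← R4 − (3/2)·R1: [0, 1/2, -1]
R5 ← R5 − (1/2)·R1: [0, 5/2, -5]
R3 ← R3 − (3/4)·R2: [0, 0, 0]
R4 ← R4 − (1/4)·R2: [0, 0, 0]
R5 ← R5 − (5/4)·R2: [0, 0, 0]
Echelon form has 2 nonzero rows, so rank(B) = 2.

2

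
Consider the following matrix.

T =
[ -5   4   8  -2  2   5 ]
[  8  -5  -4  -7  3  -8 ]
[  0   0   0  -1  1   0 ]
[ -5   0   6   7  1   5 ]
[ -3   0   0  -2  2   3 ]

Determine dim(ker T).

Row reduce to echelon form.
R2 ← R2 + (8/5)·R1: [0, 7/5, 44/5, -51/5, 31/5, 0]
R4 ← R4 − R1: [0, -4, -2, 9, -1, 0]
R5 ← R5 − (3/5)·R1: [0, -12/5, -24/5, -4/5, 4/5, 0]
R4 ← R4 + (20/7)·R2: [0, 0, 162/7, -141/7, 117/7, 0]
R5 ← R5 + (12/7)·R2: [0, 0, 72/7, -128/7, 80/7, 0]
Swap R3 ↔ R4
R5 ← R5 − (4/9)·R3: [0, 0, 0, -28/3, 4, 0]
R5 ← R5 − (28/3)·R4: [0, 0, 0, 0, -16/3, 0]
5 nonzero rows, so rank(T) = 5.
T has 6 columns; by rank–nullity, nullity = 6 − 5 = 1.

1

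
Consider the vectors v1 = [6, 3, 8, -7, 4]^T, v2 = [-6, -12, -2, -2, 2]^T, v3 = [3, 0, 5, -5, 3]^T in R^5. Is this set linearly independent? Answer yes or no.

no

Form the matrix with these vectors as rows and row reduce.
R2 ← R2 + R1: [0, -9, 6, -9, 6]
R3 ← R3 − (1/2)·R1: [0, -3/2, 1, -3/2, 1]
R3 ← R3 − (1/6)·R2: [0, 0, 0, 0, 0]
2 nonzero rows, so the 3 vectors span a space of dimension 2.
Since 2 < 3, the vectors are linearly dependent.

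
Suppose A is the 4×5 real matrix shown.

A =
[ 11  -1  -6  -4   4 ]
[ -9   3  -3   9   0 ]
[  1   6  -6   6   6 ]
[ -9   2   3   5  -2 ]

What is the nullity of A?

2

Row reduce to echelon form.
R2 ← R2 + (9/11)·R1: [0, 24/11, -87/11, 63/11, 36/11]
R3 ← R3 − (1/11)·R1: [0, 67/11, -60/11, 70/11, 62/11]
R4 ← R4 + (9/11)·R1: [0, 13/11, -21/11, 19/11, 14/11]
R3 ← R3 − (67/24)·R2: [0, 0, 133/8, -77/8, -7/2]
R4 ← R4 − (13/24)·R2: [0, 0, 19/8, -11/8, -1/2]
R4 ← R4 − (1/7)·R3: [0, 0, 0, 0, 0]
3 nonzero rows, so rank(A) = 3.
A has 5 columns; by rank–nullity, nullity = 5 − 3 = 2.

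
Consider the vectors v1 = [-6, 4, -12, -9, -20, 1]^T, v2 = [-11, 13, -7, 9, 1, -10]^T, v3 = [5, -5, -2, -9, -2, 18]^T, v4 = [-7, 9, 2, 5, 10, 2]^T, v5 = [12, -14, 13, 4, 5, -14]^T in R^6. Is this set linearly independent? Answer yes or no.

no

Form the matrix with these vectors as rows and row reduce.
R2 ← R2 − (11/6)·R1: [0, 17/3, 15, 51/2, 113/3, -71/6]
R3 ← R3 + (5/6)·R1: [0, -5/3, -12, -33/2, -56/3, 113/6]
R4 ← R4 − (7/6)·R1: [0, 13/3, 16, 31/2, 100/3, 5/6]
R5 ← R5 + (2)·R1: [0, -6, -11, -14, -35, -12]
R3 ← R3 + (5/17)·R2: [0, 0, -129/17, -9, -129/17, 261/17]
R4 ← R4 − (13/17)·R2: [0, 0, 77/17, -4, 77/17, 168/17]
R5 ← R5 + (18/17)·R2: [0, 0, 83/17, 13, 83/17, -417/17]
R4 ← R4 + (77/129)·R3: [0, 0, 0, -403/43, 0, 819/43]
R5 ← R5 + (83/129)·R3: [0, 0, 0, 310/43, 0, -630/43]
R5 ← R5 + (10/13)·R4: [0, 0, 0, 0, 0, 0]
4 nonzero rows, so the 5 vectors span a space of dimension 4.
Since 4 < 5, the vectors are linearly dependent.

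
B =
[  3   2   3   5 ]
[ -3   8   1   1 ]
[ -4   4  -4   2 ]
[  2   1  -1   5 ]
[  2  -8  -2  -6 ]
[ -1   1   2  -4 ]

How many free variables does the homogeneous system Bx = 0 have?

Row reduce to echelon form.
R2 ← R2 + R1: [0, 10, 4, 6]
R3 ← R3 + (4/3)·R1: [0, 20/3, 0, 26/3]
R4 ← R4 − (2/3)·R1: [0, -1/3, -3, 5/3]
R5 ← R5 − (2/3)·R1: [0, -28/3, -4, -28/3]
R6 ← R6 + (1/3)·R1: [0, 5/3, 3, -7/3]
R3 ← R3 − (2/3)·R2: [0, 0, -8/3, 14/3]
R4 ← R4 + (1/30)·R2: [0, 0, -43/15, 28/15]
R5 ← R5 + (14/15)·R2: [0, 0, -4/15, -56/15]
R6 ← R6 − (1/6)·R2: [0, 0, 7/3, -10/3]
R4 ← R4 − (43/40)·R3: [0, 0, 0, -63/20]
R5 ← R5 − (1/10)·R3: [0, 0, 0, -21/5]
R6 ← R6 + (7/8)·R3: [0, 0, 0, 3/4]
R5 ← R5 − (4/3)·R4: [0, 0, 0, 0]
R6 ← R6 + (5/21)·R4: [0, 0, 0, 0]
4 nonzero rows, so rank(B) = 4.
B has 4 columns; by rank–nullity, nullity = 4 − 4 = 0.

0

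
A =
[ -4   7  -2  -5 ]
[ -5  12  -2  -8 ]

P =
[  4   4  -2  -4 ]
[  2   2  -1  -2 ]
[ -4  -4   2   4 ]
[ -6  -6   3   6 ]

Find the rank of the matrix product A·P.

First compute AP:
[[ 36,  36, -18, -36],
 [ 60,  60, -30, -60]]
Now row reduce the product.
R2 ← R2 − (5/3)·R1: [0, 0, 0, 0]
1 nonzero row, so rank(AP) = 1.

1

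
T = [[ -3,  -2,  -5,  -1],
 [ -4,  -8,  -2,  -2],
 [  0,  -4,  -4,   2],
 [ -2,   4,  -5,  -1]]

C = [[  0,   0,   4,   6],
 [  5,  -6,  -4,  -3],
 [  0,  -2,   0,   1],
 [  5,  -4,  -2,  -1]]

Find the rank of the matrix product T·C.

3

First compute TC:
[[-15,  26,  -2, -16],
 [-50,  60,  20,   0],
 [-10,  24,  12,   6],
 [ 15, -10, -22, -28]]
Now row reduce the product.
R2 ← R2 − (10/3)·R1: [0, -80/3, 80/3, 160/3]
R3 ← R3 − (2/3)·R1: [0, 20/3, 40/3, 50/3]
R4 ← R4 + R1: [0, 16, -24, -44]
R3 ← R3 + (1/4)·R2: [0, 0, 20, 30]
R4 ← R4 + (3/5)·R2: [0, 0, -8, -12]
R4 ← R4 + (2/5)·R3: [0, 0, 0, 0]
3 nonzero rows, so rank(TC) = 3.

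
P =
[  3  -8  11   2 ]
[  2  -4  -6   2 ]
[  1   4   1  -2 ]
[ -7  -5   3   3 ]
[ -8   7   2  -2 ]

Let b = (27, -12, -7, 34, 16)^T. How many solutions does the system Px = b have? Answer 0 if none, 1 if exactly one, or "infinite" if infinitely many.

Row reduce the augmented matrix [P | b].
R2 ← R2 − (2/3)·R1: [0, 4/3, -40/3, 2/3, -30]
R3 ← R3 − (1/3)·R1: [0, 20/3, -8/3, -8/3, -16]
R4 ← R4 + (7/3)·R1: [0, -71/3, 86/3, 23/3, 97]
R5 ← R5 + (8/3)·R1: [0, -43/3, 94/3, 10/3, 88]
R3 ← R3 − (5)·R2: [0, 0, 64, -6, 134]
R4 ← R4 + (71/4)·R2: [0, 0, -208, 39/2, -871/2]
R5 ← R5 + (43/4)·R2: [0, 0, -112, 21/2, -469/2]
R4 ← R4 + (13/4)·R3: [0, 0, 0, 0, 0]
R5 ← R5 + (7/4)·R3: [0, 0, 0, 0, 0]
The echelon form has 3 nonzero rows, and every pivot lies in the first 4 columns, so rank(P) = rank([P|b]) = 3.
The system is consistent.
rank = 3 < 4 unknowns, so there are infinitely many solutions.

infinite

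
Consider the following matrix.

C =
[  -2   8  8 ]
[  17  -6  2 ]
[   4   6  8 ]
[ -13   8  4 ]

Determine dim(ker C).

0

Row reduce to echelon form.
R2 ← R2 + (17/2)·R1: [0, 62, 70]
R3 ← R3 + (2)·R1: [0, 22, 24]
R4 ← R4 − (13/2)·R1: [0, -44, -48]
R3 ← R3 − (11/31)·R2: [0, 0, -26/31]
R4 ← R4 + (22/31)·R2: [0, 0, 52/31]
R4 ← R4 + (2)·R3: [0, 0, 0]
3 nonzero rows, so rank(C) = 3.
C has 3 columns; by rank–nullity, nullity = 3 − 3 = 0.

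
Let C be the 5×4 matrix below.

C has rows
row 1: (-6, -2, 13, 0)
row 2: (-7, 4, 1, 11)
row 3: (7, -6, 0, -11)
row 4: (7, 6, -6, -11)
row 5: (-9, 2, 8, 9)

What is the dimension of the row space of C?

3

Row reduce to echelon form.
R2 ← R2 − (7/6)·R1: [0, 19/3, -85/6, 11]
R3 ← R3 + (7/6)·R1: [0, -25/3, 91/6, -11]
R4 ← R4 + (7/6)·R1: [0, 11/3, 55/6, -11]
R5 ← R5 − (3/2)·R1: [0, 5, -23/2, 9]
R3 ← R3 + (25/19)·R2: [0, 0, -66/19, 66/19]
R4 ← R4 − (11/19)·R2: [0, 0, 330/19, -330/19]
R5 ← R5 − (15/19)·R2: [0, 0, -6/19, 6/19]
R4 ← R4 + (5)·R3: [0, 0, 0, 0]
R5 ← R5 − (1/11)·R3: [0, 0, 0, 0]
Echelon form has 3 nonzero rows, so rank(C) = 3.
The row space has dimension equal to the rank: 3.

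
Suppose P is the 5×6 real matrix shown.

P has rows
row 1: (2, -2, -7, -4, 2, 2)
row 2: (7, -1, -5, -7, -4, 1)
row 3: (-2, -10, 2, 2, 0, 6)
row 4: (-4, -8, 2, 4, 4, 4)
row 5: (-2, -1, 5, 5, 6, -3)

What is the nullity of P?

2

Row reduce to echelon form.
R2 ← R2 − (7/2)·R1: [0, 6, 39/2, 7, -11, -6]
R3 ← R3 + R1: [0, -12, -5, -2, 2, 8]
R4 ← R4 + (2)·R1: [0, -12, -12, -4, 8, 8]
R5 ← R5 + R1: [0, -3, -2, 1, 8, -1]
R3 ← R3 + (2)·R2: [0, 0, 34, 12, -20, -4]
R4 ← R4 + (2)·R2: [0, 0, 27, 10, -14, -4]
R5 ← R5 + (1/2)·R2: [0, 0, 31/4, 9/2, 5/2, -4]
R4 ← R4 − (27/34)·R3: [0, 0, 0, 8/17, 32/17, -14/17]
R5 ← R5 − (31/136)·R3: [0, 0, 0, 30/17, 120/17, -105/34]
R5 ← R5 − (15/4)·R4: [0, 0, 0, 0, 0, 0]
4 nonzero rows, so rank(P) = 4.
P has 6 columns; by rank–nullity, nullity = 6 − 4 = 2.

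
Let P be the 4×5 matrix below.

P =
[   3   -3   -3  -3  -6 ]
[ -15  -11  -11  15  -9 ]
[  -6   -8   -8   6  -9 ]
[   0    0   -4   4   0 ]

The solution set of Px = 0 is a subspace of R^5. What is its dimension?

Row reduce to echelon form.
R2 ← R2 + (5)·R1: [0, -26, -26, 0, -39]
R3 ← R3 + (2)·R1: [0, -14, -14, 0, -21]
R3 ← R3 − (7/13)·R2: [0, 0, 0, 0, 0]
Swap R3 ↔ R4
3 nonzero rows, so rank(P) = 3.
P has 5 columns; by rank–nullity, nullity = 5 − 3 = 2.

2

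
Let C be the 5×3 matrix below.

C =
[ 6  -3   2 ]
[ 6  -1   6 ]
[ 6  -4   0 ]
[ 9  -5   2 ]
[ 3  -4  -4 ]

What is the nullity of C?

1

Row reduce to echelon form.
R2 ← R2 − R1: [0, 2, 4]
R3 ← R3 − R1: [0, -1, -2]
R4 ← R4 − (3/2)·R1: [0, -1/2, -1]
R5 ← R5 − (1/2)·R1: [0, -5/2, -5]
R3 ← R3 + (1/2)·R2: [0, 0, 0]
R4 ← R4 + (1/4)·R2: [0, 0, 0]
R5 ← R5 + (5/4)·R2: [0, 0, 0]
2 nonzero rows, so rank(C) = 2.
C has 3 columns; by rank–nullity, nullity = 3 − 2 = 1.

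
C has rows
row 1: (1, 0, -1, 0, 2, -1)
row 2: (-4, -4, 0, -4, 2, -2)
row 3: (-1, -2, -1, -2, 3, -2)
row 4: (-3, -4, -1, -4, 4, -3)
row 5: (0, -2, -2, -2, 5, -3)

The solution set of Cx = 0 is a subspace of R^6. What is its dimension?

Row reduce to echelon form.
R2 ← R2 + (4)·R1: [0, -4, -4, -4, 10, -6]
R3 ← R3 + R1: [0, -2, -2, -2, 5, -3]
R4 ← R4 + (3)·R1: [0, -4, -4, -4, 10, -6]
R3 ← R3 − (1/2)·R2: [0, 0, 0, 0, 0, 0]
R4 ← R4 − R2: [0, 0, 0, 0, 0, 0]
R5 ← R5 − (1/2)·R2: [0, 0, 0, 0, 0, 0]
2 nonzero rows, so rank(C) = 2.
C has 6 columns; by rank–nullity, nullity = 6 − 2 = 4.

4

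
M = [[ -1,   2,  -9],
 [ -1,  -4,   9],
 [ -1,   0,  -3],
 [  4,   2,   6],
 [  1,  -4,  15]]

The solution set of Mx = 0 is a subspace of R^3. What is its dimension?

Row reduce to echelon form.
R2 ← R2 − R1: [0, -6, 18]
R3 ← R3 − R1: [0, -2, 6]
R4 ← R4 + (4)·R1: [0, 10, -30]
R5 ← R5 + R1: [0, -2, 6]
R3 ← R3 − (1/3)·R2: [0, 0, 0]
R4 ← R4 + (5/3)·R2: [0, 0, 0]
R5 ← R5 − (1/3)·R2: [0, 0, 0]
2 nonzero rows, so rank(M) = 2.
M has 3 columns; by rank–nullity, nullity = 3 − 2 = 1.

1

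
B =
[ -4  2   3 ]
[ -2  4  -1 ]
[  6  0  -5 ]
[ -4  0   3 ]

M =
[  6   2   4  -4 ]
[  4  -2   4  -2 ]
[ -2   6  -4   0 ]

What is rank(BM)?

First compute BM:
[[-22,   6, -20,  12],
 [  6, -18,  12,   0],
 [ 46, -18,  44, -24],
 [-30,  10, -28,  16]]
Now row reduce the product.
R2 ← R2 + (3/11)·R1: [0, -180/11, 72/11, 36/11]
R3 ← R3 + (23/11)·R1: [0, -60/11, 24/11, 12/11]
R4 ← R4 − (15/11)·R1: [0, 20/11, -8/11, -4/11]
R3 ← R3 − (1/3)·R2: [0, 0, 0, 0]
R4 ← R4 + (1/9)·R2: [0, 0, 0, 0]
2 nonzero rows, so rank(BM) = 2.

2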